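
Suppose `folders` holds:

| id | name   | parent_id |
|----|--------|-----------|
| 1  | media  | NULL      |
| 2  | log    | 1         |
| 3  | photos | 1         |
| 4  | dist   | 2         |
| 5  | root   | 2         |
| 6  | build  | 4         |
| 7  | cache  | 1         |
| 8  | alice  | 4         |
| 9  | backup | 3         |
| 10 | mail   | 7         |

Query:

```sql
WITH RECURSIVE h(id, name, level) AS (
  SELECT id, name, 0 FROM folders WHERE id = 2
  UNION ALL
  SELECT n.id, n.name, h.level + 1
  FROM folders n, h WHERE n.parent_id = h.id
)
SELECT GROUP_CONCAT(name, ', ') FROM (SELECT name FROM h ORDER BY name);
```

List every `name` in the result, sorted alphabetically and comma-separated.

alice, build, dist, log, root

Base: id=2 (log) at level 0.
Iteration 1: rows with parent_id in {2} -> dist (id 4, level 1), root (id 5, level 1).
Iteration 2: rows with parent_id in {4,5} -> build (id 6, level 2), alice (id 8, level 2).
Iteration 3: no rows with parent_id in {6,8}; recursion stops.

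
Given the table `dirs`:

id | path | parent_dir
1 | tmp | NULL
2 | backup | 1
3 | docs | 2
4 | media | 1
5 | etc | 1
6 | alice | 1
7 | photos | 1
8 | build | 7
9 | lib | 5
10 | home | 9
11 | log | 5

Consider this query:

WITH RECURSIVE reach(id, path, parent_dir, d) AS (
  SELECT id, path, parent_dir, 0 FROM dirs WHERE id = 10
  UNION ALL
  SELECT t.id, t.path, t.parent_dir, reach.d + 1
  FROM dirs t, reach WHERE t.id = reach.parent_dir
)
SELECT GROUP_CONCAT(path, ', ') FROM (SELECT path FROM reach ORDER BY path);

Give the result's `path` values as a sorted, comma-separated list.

Base: id=10 (home), parent_dir=9, d 0.
Iteration 1: join on id=9 -> lib (id 9, parent_dir=5, d 1).
Iteration 2: join on id=5 -> etc (id 5, parent_dir=1, d 2).
Iteration 3: join on id=1 -> tmp (id 1, parent_dir=NULL, d 3).
Iteration 4: parent_dir is NULL; no match; recursion stops.

etc, home, lib, tmp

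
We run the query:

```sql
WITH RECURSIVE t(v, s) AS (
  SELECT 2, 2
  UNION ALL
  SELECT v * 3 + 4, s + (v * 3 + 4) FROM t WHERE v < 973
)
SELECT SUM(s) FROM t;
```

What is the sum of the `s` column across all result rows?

Base: v=2, s=2.
Iteration 1: 2 < 973 holds -> v = 2 * 3 + 4 = 10, s = 2 + 10 = 12.
Iteration 2: 10 < 973 holds -> v = 10 * 3 + 4 = 34, s = 12 + 34 = 46.
Iteration 3: 34 < 973 holds -> v = 34 * 3 + 4 = 106, s = 46 + 106 = 152.
Iteration 4: 106 < 973 holds -> v = 106 * 3 + 4 = 322, s = 152 + 322 = 474.
Iteration 5: 322 < 973 holds -> v = 322 * 3 + 4 = 970, s = 474 + 970 = 1444.
Iteration 6: 970 < 973 holds -> v = 970 * 3 + 4 = 2914, s = 1444 + 2914 = 4358.
Iteration 7: 2914 < 973 fails; recursion stops.
SUM(s) = 2 + 12 + 46 + 152 + 474 + 1444 + 4358 = 6488.

6488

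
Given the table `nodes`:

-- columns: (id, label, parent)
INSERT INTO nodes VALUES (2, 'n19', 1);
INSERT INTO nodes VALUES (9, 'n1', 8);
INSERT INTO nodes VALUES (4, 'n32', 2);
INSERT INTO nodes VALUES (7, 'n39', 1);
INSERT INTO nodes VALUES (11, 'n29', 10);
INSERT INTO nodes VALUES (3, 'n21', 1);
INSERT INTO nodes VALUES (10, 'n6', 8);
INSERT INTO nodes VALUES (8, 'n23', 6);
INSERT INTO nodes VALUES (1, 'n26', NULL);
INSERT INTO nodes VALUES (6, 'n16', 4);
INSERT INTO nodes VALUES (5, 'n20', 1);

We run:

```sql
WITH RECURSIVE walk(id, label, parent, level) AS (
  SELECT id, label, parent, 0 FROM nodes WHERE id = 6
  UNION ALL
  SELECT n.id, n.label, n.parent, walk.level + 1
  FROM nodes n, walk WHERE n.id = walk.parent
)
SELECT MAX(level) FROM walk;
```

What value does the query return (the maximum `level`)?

3

Base: id=6 (n16), parent=4, level 0.
Iteration 1: join on id=4 -> n32 (id 4, parent=2, level 1).
Iteration 2: join on id=2 -> n19 (id 2, parent=1, level 2).
Iteration 3: join on id=1 -> n26 (id 1, parent=NULL, level 3).
Iteration 4: parent is NULL; no match; recursion stops.
level values: 0, 1, 2, 3; the maximum is 3.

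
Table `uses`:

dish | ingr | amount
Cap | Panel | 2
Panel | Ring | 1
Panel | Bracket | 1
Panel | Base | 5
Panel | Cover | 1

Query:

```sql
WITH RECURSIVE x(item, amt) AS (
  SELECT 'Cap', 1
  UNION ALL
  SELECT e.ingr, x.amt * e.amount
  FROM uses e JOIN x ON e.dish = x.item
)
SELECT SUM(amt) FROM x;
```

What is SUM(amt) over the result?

Base: (Cap, amt=1).
Iteration 1: components of {Cap} -> Panel = 1*2 = 2.
Iteration 2: components of {Panel} -> Base = 2*5 = 10, Bracket = 2*1 = 2, Cover = 2*1 = 2, Ring = 2*1 = 2.
Iteration 3: no further components; recursion stops.
SUM(amt) = 1 + 2 + 2 + 2 + 10 + 2 = 19.

19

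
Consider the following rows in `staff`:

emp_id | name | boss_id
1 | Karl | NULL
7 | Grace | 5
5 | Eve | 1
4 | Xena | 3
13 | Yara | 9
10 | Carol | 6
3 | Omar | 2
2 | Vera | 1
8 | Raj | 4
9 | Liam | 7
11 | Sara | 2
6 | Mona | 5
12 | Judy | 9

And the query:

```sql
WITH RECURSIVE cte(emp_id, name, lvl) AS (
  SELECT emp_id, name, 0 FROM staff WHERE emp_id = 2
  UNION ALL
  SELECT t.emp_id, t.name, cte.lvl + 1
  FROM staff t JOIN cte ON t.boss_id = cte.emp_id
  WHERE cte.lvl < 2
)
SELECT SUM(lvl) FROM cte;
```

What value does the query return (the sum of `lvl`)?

4

Base: emp_id=2 (Vera) at lvl 0.
Iteration 1: rows with boss_id in {2} -> Omar (id 3, lvl 1), Sara (id 11, lvl 1).
Iteration 2: rows with boss_id in {3,11} -> Xena (id 4, lvl 2).
Iteration 3: lvl < 2 fails for all current rows; recursion stops.
SUM(lvl) = 0 + 1 + 1 + 2 = 4.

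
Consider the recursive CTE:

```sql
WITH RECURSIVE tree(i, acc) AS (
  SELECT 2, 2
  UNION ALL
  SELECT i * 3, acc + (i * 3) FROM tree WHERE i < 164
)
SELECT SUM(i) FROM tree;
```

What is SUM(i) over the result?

Base: i=2, acc=2.
Iteration 1: 2 < 164 holds -> i = 2 * 3 = 6, acc = 2 + 6 = 8.
Iteration 2: 6 < 164 holds -> i = 6 * 3 = 18, acc = 8 + 18 = 26.
Iteration 3: 18 < 164 holds -> i = 18 * 3 = 54, acc = 26 + 54 = 80.
Iteration 4: 54 < 164 holds -> i = 54 * 3 = 162, acc = 80 + 162 = 242.
Iteration 5: 162 < 164 holds -> i = 162 * 3 = 486, acc = 242 + 486 = 728.
Iteration 6: 486 < 164 fails; recursion stops.
SUM(i) = 2 + 6 + 18 + 54 + 162 + 486 = 728.

728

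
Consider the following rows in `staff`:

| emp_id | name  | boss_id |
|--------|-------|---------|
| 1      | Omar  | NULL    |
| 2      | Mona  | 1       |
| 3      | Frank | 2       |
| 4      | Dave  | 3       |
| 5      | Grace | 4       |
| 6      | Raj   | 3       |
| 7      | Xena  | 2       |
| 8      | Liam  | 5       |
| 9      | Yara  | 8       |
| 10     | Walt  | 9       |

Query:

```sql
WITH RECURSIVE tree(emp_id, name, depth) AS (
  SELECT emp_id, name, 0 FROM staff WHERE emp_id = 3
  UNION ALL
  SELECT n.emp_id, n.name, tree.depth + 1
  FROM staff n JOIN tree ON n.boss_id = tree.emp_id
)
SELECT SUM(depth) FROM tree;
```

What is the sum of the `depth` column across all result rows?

16

Base: emp_id=3 (Frank) at depth 0.
Iteration 1: rows with boss_id in {3} -> Dave (id 4, depth 1), Raj (id 6, depth 1).
Iteration 2: rows with boss_id in {4,6} -> Grace (id 5, depth 2).
Iteration 3: rows with boss_id in {5} -> Liam (id 8, depth 3).
Iteration 4: rows with boss_id in {8} -> Yara (id 9, depth 4).
Iteration 5: rows with boss_id in {9} -> Walt (id 10, depth 5).
Iteration 6: no rows with boss_id in {10}; recursion stops.
SUM(depth) = 0 + 1 + 1 + 2 + 3 + 4 + 5 = 16.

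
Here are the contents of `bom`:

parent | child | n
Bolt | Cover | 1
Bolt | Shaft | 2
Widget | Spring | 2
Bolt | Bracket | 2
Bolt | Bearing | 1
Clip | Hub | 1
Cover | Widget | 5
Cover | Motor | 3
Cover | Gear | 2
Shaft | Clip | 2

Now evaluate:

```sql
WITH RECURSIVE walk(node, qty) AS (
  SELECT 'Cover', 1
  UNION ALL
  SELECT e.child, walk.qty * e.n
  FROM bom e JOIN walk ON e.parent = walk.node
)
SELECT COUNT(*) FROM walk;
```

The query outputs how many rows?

5

Base: (Cover, qty=1).
Iteration 1: components of {Cover} -> Gear = 1*2 = 2, Motor = 1*3 = 3, Widget = 1*5 = 5.
Iteration 2: components of {Gear,Motor,Widget} -> Spring = 5*2 = 10.
Iteration 3: no further components; recursion stops.
Total rows emitted: 5.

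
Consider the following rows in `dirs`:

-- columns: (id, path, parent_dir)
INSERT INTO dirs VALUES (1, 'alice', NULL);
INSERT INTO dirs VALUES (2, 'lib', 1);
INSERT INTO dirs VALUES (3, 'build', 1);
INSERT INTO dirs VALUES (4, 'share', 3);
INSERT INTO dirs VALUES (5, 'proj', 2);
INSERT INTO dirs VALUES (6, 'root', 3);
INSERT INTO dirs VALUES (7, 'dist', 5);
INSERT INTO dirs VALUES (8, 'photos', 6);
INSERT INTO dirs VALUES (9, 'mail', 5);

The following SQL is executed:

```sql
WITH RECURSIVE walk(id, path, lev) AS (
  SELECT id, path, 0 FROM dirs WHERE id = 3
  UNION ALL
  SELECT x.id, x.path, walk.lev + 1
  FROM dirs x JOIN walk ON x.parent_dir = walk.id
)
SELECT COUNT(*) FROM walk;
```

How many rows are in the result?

Base: id=3 (build) at lev 0.
Iteration 1: rows with parent_dir in {3} -> share (id 4, lev 1), root (id 6, lev 1).
Iteration 2: rows with parent_dir in {4,6} -> photos (id 8, lev 2).
Iteration 3: no rows with parent_dir in {8}; recursion stops.
Total rows emitted: 4.

4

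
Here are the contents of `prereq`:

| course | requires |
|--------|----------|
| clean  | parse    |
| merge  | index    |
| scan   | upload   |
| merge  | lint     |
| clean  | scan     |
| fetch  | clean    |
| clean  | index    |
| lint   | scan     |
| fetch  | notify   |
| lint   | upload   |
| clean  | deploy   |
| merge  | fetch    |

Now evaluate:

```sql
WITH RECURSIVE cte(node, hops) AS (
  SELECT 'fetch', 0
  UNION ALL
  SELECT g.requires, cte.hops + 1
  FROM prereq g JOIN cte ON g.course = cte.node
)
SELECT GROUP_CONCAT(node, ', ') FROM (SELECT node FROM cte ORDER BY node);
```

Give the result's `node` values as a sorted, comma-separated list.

Base: (fetch, hops=0).
Iteration 1: edges from {fetch} -> (clean, hops=1), (notify, hops=1).
Iteration 2: edges from {clean,notify} -> (deploy, hops=2), (index, hops=2), (parse, hops=2), (scan, hops=2).
Iteration 3: edges from {deploy,index,parse,scan} -> (upload, hops=3).
Iteration 4: no outgoing edges from {upload}; recursion stops.

clean, deploy, fetch, index, notify, parse, scan, upload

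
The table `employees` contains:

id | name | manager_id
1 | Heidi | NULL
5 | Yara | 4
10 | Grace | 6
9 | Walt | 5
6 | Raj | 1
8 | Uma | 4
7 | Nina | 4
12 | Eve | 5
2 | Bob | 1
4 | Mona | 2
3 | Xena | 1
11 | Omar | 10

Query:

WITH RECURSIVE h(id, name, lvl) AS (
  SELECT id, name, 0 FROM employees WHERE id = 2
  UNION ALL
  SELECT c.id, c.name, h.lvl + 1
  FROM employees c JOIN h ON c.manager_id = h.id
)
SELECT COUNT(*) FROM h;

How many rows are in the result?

Base: id=2 (Bob) at lvl 0.
Iteration 1: rows with manager_id in {2} -> Mona (id 4, lvl 1).
Iteration 2: rows with manager_id in {4} -> Yara (id 5, lvl 2), Nina (id 7, lvl 2), Uma (id 8, lvl 2).
Iteration 3: rows with manager_id in {5,7,8} -> Walt (id 9, lvl 3), Eve (id 12, lvl 3).
Iteration 4: no rows with manager_id in {9,12}; recursion stops.
Total rows emitted: 7.

7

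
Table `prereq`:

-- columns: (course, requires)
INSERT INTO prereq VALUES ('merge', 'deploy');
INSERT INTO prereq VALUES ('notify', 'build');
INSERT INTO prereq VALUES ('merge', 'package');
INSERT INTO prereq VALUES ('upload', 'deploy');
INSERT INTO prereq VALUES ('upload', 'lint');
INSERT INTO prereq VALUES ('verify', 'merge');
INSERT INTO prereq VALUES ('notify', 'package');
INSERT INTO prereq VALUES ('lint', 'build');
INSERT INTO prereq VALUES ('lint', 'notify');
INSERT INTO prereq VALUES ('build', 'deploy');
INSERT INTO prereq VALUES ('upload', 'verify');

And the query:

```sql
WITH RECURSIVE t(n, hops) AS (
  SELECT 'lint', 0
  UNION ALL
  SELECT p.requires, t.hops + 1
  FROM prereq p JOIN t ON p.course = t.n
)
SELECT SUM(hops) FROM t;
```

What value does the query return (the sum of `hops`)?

Base: (lint, hops=0).
Iteration 1: edges from {lint} -> (build, hops=1), (notify, hops=1).
Iteration 2: edges from {build,notify} -> (build, hops=2), (deploy, hops=2), (package, hops=2).
Iteration 3: edges from {build,deploy,package} -> (deploy, hops=3).
Iteration 4: no outgoing edges from {deploy}; recursion stops.
SUM(hops) = 0 + 1 + 1 + 2 + 2 + 2 + 3 = 11.

11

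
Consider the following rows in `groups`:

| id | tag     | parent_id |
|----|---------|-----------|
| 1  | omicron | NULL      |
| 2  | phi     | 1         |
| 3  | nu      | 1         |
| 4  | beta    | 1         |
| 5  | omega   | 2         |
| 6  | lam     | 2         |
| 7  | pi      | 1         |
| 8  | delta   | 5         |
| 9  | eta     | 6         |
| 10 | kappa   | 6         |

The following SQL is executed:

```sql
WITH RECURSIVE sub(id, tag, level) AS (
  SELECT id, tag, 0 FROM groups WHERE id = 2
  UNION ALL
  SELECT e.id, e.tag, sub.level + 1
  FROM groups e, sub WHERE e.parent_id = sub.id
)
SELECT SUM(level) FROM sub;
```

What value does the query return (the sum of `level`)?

Base: id=2 (phi) at level 0.
Iteration 1: rows with parent_id in {2} -> omega (id 5, level 1), lam (id 6, level 1).
Iteration 2: rows with parent_id in {5,6} -> delta (id 8, level 2), eta (id 9, level 2), kappa (id 10, level 2).
Iteration 3: no rows with parent_id in {8,9,10}; recursion stops.
SUM(level) = 0 + 1 + 1 + 2 + 2 + 2 = 8.

8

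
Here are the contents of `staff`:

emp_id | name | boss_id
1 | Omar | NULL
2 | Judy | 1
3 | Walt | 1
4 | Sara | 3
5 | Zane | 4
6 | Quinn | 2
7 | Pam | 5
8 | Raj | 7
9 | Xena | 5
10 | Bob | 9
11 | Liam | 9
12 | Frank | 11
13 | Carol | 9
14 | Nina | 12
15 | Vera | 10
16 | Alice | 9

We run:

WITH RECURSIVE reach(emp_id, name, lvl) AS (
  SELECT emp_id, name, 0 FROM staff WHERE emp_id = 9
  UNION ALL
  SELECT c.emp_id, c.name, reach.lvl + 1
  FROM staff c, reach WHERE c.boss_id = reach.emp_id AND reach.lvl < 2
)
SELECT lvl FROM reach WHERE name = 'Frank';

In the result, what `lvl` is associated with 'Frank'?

Base: emp_id=9 (Xena) at lvl 0.
Iteration 1: rows with boss_id in {9} -> Bob (id 10, lvl 1), Liam (id 11, lvl 1), Carol (id 13, lvl 1), Alice (id 16, lvl 1).
Iteration 2: rows with boss_id in {10,11,13,16} -> Frank (id 12, lvl 2), Vera (id 15, lvl 2).
Iteration 3: lvl < 2 fails for all current rows; recursion stops.

2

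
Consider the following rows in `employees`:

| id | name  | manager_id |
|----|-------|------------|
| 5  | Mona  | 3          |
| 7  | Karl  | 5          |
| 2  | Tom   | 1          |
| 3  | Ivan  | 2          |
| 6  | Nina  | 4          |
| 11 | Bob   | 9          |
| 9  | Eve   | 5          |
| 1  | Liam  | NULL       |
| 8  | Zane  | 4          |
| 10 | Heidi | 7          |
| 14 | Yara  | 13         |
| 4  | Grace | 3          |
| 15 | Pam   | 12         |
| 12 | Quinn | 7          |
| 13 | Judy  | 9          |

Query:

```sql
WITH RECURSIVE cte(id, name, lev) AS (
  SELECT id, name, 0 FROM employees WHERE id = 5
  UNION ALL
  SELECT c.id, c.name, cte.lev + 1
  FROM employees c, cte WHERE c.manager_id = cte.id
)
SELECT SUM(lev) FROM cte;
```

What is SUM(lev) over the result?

16

Base: id=5 (Mona) at lev 0.
Iteration 1: rows with manager_id in {5} -> Karl (id 7, lev 1), Eve (id 9, lev 1).
Iteration 2: rows with manager_id in {7,9} -> Heidi (id 10, lev 2), Bob (id 11, lev 2), Quinn (id 12, lev 2), Judy (id 13, lev 2).
Iteration 3: rows with manager_id in {10,11,12,13} -> Yara (id 14, lev 3), Pam (id 15, lev 3).
Iteration 4: no rows with manager_id in {14,15}; recursion stops.
SUM(lev) = 0 + 1 + 1 + 2 + 2 + 2 + 2 + 3 + 3 = 16.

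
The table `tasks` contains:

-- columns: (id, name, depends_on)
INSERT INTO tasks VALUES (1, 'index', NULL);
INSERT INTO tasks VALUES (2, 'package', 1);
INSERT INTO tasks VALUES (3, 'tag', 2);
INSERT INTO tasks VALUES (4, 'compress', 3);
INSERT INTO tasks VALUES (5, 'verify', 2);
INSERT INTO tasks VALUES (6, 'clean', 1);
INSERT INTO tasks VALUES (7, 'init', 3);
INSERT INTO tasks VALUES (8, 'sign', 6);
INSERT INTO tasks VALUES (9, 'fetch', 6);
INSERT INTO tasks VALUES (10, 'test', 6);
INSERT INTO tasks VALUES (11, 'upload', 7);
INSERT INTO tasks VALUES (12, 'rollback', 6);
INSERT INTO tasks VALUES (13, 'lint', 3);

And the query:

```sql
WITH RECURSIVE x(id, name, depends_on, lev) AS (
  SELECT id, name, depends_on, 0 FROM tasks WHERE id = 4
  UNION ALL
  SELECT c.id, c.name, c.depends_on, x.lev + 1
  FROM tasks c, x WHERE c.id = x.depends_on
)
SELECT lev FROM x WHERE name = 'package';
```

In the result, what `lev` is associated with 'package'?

Base: id=4 (compress), depends_on=3, lev 0.
Iteration 1: join on id=3 -> tag (id 3, depends_on=2, lev 1).
Iteration 2: join on id=2 -> package (id 2, depends_on=1, lev 2).
Iteration 3: join on id=1 -> index (id 1, depends_on=NULL, lev 3).
Iteration 4: depends_on is NULL; no match; recursion stops.

2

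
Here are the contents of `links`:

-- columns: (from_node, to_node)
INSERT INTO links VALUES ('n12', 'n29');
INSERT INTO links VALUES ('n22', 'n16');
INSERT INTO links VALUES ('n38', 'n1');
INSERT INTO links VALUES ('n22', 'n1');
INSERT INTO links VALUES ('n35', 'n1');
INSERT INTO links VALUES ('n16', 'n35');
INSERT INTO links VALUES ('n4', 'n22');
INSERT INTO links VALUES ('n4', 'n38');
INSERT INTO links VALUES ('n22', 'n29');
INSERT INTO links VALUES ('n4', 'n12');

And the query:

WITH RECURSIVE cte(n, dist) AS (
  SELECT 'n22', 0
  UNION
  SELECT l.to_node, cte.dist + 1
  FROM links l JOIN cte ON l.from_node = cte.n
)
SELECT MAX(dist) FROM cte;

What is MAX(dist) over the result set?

3

Base: (n22, dist=0).
Iteration 1: edges from {n22} -> (n1, dist=1), (n16, dist=1), (n29, dist=1).
Iteration 2: edges from {n1,n16,n29} -> (n35, dist=2).
Iteration 3: edges from {n35} -> (n1, dist=3).
Iteration 4: no outgoing edges from {n1}; recursion stops.
dist values: 0, 1, 1, 1, 2, 3; the maximum is 3.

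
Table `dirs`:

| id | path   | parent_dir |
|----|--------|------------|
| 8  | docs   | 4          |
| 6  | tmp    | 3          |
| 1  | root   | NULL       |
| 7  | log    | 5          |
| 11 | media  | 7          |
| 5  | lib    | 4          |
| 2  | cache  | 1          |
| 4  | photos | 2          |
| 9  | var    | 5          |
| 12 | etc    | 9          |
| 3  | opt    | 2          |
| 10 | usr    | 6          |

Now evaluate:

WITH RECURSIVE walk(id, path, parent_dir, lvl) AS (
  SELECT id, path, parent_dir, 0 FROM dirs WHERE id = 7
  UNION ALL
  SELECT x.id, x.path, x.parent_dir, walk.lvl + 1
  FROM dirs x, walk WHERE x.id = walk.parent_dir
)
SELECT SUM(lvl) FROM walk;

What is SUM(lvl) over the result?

10

Base: id=7 (log), parent_dir=5, lvl 0.
Iteration 1: join on id=5 -> lib (id 5, parent_dir=4, lvl 1).
Iteration 2: join on id=4 -> photos (id 4, parent_dir=2, lvl 2).
Iteration 3: join on id=2 -> cache (id 2, parent_dir=1, lvl 3).
Iteration 4: join on id=1 -> root (id 1, parent_dir=NULL, lvl 4).
Iteration 5: parent_dir is NULL; no match; recursion stops.
SUM(lvl) = 0 + 1 + 2 + 3 + 4 = 10.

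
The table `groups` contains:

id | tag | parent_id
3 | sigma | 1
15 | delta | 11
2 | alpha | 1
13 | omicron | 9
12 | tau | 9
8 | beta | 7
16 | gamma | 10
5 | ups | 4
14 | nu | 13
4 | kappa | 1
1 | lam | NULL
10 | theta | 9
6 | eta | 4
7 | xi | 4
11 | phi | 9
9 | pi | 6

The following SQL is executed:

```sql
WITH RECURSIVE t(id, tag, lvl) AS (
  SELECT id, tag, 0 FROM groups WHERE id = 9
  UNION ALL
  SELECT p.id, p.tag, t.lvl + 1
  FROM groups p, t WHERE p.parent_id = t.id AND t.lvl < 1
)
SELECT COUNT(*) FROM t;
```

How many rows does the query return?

Base: id=9 (pi) at lvl 0.
Iteration 1: rows with parent_id in {9} -> theta (id 10, lvl 1), phi (id 11, lvl 1), tau (id 12, lvl 1), omicron (id 13, lvl 1).
Iteration 2: lvl < 1 fails for all current rows; recursion stops.
Total rows emitted: 5.

5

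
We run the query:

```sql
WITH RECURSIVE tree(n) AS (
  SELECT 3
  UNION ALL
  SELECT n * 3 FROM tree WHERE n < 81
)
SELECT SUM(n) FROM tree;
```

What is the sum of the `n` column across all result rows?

Base: n=3.
Iteration 1: 3 < 81 holds -> n = 3 * 3 = 9.
Iteration 2: 9 < 81 holds -> n = 9 * 3 = 27.
Iteration 3: 27 < 81 holds -> n = 27 * 3 = 81.
Iteration 4: 81 < 81 fails; recursion stops.
SUM(n) = 3 + 9 + 27 + 81 = 120.

120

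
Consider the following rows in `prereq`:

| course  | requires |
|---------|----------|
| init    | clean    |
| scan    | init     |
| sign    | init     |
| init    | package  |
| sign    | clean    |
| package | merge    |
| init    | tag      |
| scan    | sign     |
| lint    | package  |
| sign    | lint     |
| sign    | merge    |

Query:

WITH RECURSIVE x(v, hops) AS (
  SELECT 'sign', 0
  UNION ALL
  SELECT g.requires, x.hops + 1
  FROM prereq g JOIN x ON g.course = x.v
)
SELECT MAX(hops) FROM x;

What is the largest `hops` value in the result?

3

Base: (sign, hops=0).
Iteration 1: edges from {sign} -> (clean, hops=1), (init, hops=1), (lint, hops=1), (merge, hops=1).
Iteration 2: edges from {clean,init,lint,merge} -> (clean, hops=2), (package, hops=2) x2, (tag, hops=2). [UNION ALL keeps all 4 new rows, including repeats]
Iteration 3: edges from {clean,package,tag} -> (merge, hops=3) x2. [UNION ALL keeps all 2 new rows, including repeats]
Iteration 4: no outgoing edges from {merge}; recursion stops.
hops values: 0, 1, 1, 1, 1, 2, 2, 2, 2, 3, 3; the maximum is 3.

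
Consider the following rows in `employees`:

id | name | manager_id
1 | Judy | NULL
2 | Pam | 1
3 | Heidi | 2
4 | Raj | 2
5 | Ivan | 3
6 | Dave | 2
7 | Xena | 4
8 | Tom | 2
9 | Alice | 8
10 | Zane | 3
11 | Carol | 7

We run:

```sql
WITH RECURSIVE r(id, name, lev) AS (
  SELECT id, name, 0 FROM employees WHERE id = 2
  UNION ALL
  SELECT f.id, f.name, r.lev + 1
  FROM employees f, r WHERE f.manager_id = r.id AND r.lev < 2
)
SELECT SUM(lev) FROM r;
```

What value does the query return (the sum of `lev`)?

Base: id=2 (Pam) at lev 0.
Iteration 1: rows with manager_id in {2} -> Heidi (id 3, lev 1), Raj (id 4, lev 1), Dave (id 6, lev 1), Tom (id 8, lev 1).
Iteration 2: rows with manager_id in {3,4,6,8} -> Ivan (id 5, lev 2), Xena (id 7, lev 2), Alice (id 9, lev 2), Zane (id 10, lev 2).
Iteration 3: lev < 2 fails for all current rows; recursion stops.
SUM(lev) = 0 + 1 + 1 + 1 + 1 + 2 + 2 + 2 + 2 = 12.

12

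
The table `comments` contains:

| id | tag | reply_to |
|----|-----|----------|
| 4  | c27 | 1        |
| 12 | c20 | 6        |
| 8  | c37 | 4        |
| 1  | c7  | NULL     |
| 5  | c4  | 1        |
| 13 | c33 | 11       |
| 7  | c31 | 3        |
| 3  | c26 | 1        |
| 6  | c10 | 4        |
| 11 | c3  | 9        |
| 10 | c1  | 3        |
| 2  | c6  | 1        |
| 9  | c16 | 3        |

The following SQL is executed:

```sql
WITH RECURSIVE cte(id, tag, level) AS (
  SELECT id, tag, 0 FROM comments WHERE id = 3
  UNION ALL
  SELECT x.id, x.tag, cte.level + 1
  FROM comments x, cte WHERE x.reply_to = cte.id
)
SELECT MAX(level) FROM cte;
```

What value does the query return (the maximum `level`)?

Base: id=3 (c26) at level 0.
Iteration 1: rows with reply_to in {3} -> c31 (id 7, level 1), c16 (id 9, level 1), c1 (id 10, level 1).
Iteration 2: rows with reply_to in {7,9,10} -> c3 (id 11, level 2).
Iteration 3: rows with reply_to in {11} -> c33 (id 13, level 3).
Iteration 4: no rows with reply_to in {13}; recursion stops.
level values: 0, 1, 1, 1, 2, 3; the maximum is 3.

3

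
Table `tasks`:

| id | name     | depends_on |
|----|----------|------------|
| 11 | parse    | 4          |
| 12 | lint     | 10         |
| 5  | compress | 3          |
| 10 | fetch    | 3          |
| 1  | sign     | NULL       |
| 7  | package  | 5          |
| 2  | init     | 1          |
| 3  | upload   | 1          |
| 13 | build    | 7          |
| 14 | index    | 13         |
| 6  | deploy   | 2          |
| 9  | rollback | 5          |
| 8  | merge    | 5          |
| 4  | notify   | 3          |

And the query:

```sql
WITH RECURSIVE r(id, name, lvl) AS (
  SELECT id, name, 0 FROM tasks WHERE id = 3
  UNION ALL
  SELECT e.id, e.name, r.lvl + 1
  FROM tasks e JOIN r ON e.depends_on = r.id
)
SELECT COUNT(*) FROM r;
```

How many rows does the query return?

11

Base: id=3 (upload) at lvl 0.
Iteration 1: rows with depends_on in {3} -> notify (id 4, lvl 1), compress (id 5, lvl 1), fetch (id 10, lvl 1).
Iteration 2: rows with depends_on in {4,5,10} -> package (id 7, lvl 2), merge (id 8, lvl 2), rollback (id 9, lvl 2), parse (id 11, lvl 2), lint (id 12, lvl 2).
Iteration 3: rows with depends_on in {7,8,9,11,12} -> build (id 13, lvl 3).
Iteration 4: rows with depends_on in {13} -> index (id 14, lvl 4).
Iteration 5: no rows with depends_on in {14}; recursion stops.
Total rows emitted: 11.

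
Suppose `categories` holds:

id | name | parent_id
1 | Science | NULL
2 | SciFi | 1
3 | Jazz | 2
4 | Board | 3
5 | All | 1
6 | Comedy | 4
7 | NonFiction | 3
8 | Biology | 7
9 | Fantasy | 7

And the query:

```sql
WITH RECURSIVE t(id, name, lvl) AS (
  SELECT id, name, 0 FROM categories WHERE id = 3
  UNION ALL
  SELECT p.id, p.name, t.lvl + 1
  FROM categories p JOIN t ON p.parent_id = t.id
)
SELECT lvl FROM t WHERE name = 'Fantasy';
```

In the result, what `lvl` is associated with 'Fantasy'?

2

Base: id=3 (Jazz) at lvl 0.
Iteration 1: rows with parent_id in {3} -> Board (id 4, lvl 1), NonFiction (id 7, lvl 1).
Iteration 2: rows with parent_id in {4,7} -> Comedy (id 6, lvl 2), Biology (id 8, lvl 2), Fantasy (id 9, lvl 2).
Iteration 3: no rows with parent_id in {6,8,9}; recursion stops.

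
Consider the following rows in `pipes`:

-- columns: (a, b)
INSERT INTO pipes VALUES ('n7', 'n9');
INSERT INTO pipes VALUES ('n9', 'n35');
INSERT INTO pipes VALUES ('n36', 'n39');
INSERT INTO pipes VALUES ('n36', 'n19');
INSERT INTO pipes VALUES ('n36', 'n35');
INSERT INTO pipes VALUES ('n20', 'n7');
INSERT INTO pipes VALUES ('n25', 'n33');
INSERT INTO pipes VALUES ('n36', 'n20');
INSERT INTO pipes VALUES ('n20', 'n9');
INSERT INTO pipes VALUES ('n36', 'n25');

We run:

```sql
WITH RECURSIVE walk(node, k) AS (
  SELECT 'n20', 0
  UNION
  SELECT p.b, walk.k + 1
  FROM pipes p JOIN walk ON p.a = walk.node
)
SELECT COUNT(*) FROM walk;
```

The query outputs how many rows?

6

Base: (n20, k=0).
Iteration 1: edges from {n20} -> (n7, k=1), (n9, k=1).
Iteration 2: edges from {n7,n9} -> (n35, k=2), (n9, k=2).
Iteration 3: edges from {n35,n9} -> (n35, k=3).
Iteration 4: no outgoing edges from {n35}; recursion stops.
Total rows emitted: 6.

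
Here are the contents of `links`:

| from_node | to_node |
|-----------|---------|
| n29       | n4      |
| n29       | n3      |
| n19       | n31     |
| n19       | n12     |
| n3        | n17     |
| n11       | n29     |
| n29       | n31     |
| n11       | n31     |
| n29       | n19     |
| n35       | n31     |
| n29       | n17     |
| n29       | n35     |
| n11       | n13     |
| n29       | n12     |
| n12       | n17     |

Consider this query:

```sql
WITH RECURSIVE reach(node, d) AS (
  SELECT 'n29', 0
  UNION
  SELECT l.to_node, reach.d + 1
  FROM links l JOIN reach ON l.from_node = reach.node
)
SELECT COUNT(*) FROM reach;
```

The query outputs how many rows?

Base: (n29, d=0).
Iteration 1: edges from {n29} -> (n12, d=1), (n17, d=1), (n19, d=1), (n3, d=1), (n31, d=1), (n35, d=1), (n4, d=1).
Iteration 2: edges from {n12,n17,n19,n3,n31,n35,n4} -> (n12, d=2), (n17, d=2), (n31, d=2). [UNION drops 2 duplicate row(s)]
Iteration 3: edges from {n12,n17,n31} -> (n17, d=3).
Iteration 4: no outgoing edges from {n17}; recursion stops.
Total rows emitted: 12.

12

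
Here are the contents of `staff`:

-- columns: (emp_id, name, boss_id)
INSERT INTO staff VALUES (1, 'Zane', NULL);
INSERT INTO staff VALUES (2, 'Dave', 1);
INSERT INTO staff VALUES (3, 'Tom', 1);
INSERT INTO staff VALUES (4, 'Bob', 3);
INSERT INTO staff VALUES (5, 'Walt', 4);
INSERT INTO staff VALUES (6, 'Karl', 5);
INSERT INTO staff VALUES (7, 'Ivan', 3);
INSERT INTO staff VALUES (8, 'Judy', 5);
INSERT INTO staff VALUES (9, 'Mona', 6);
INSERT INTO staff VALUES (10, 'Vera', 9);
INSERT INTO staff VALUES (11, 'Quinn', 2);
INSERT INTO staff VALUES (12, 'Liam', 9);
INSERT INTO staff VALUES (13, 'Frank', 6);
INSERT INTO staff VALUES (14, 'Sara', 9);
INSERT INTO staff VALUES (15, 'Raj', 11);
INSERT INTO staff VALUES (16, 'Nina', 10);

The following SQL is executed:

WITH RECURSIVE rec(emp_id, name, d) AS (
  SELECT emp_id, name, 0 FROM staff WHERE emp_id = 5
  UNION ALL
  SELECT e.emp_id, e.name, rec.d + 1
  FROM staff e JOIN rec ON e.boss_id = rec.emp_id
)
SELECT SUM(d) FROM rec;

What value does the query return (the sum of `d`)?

19

Base: emp_id=5 (Walt) at d 0.
Iteration 1: rows with boss_id in {5} -> Karl (id 6, d 1), Judy (id 8, d 1).
Iteration 2: rows with boss_id in {6,8} -> Mona (id 9, d 2), Frank (id 13, d 2).
Iteration 3: rows with boss_id in {9,13} -> Vera (id 10, d 3), Liam (id 12, d 3), Sara (id 14, d 3).
Iteration 4: rows with boss_id in {10,12,14} -> Nina (id 16, d 4).
Iteration 5: no rows with boss_id in {16}; recursion stops.
SUM(d) = 0 + 1 + 1 + 2 + 2 + 3 + 3 + 3 + 4 = 19.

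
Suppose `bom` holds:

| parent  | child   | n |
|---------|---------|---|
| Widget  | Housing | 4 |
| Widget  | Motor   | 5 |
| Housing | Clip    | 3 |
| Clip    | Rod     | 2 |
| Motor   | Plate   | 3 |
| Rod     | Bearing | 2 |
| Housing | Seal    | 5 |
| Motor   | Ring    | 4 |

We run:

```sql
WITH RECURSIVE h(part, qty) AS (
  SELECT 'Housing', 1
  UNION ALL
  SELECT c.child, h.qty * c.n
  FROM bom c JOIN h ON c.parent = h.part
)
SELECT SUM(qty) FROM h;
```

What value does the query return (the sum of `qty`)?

Base: (Housing, qty=1).
Iteration 1: components of {Housing} -> Clip = 1*3 = 3, Seal = 1*5 = 5.
Iteration 2: components of {Clip,Seal} -> Rod = 3*2 = 6.
Iteration 3: components of {Rod} -> Bearing = 6*2 = 12.
Iteration 4: no further components; recursion stops.
SUM(qty) = 1 + 3 + 5 + 6 + 12 = 27.

27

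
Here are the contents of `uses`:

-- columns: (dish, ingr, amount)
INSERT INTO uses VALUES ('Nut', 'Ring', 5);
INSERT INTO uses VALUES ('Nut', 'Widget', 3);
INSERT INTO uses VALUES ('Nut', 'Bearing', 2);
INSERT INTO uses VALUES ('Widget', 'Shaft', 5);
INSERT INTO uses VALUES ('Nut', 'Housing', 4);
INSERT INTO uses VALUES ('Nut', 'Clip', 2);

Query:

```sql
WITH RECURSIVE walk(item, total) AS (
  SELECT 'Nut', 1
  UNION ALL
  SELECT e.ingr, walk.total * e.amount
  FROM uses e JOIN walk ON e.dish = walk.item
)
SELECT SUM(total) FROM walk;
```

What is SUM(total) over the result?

Base: (Nut, total=1).
Iteration 1: components of {Nut} -> Bearing = 1*2 = 2, Clip = 1*2 = 2, Housing = 1*4 = 4, Ring = 1*5 = 5, Widget = 1*3 = 3.
Iteration 2: components of {Bearing,Clip,Housing,Ring,Widget} -> Shaft = 3*5 = 15.
Iteration 3: no further components; recursion stops.
SUM(total) = 1 + 5 + 3 + 2 + 4 + 2 + 15 = 32.

32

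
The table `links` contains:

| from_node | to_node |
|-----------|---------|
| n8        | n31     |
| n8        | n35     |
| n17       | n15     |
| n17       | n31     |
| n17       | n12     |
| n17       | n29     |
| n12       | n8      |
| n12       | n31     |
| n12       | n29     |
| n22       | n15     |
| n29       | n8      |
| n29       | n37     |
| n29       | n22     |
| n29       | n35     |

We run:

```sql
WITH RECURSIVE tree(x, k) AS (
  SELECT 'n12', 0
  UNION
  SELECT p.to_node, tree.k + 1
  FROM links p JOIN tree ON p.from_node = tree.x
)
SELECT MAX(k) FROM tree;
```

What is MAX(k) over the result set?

Base: (n12, k=0).
Iteration 1: edges from {n12} -> (n29, k=1), (n31, k=1), (n8, k=1).
Iteration 2: edges from {n29,n31,n8} -> (n22, k=2), (n31, k=2), (n35, k=2), (n37, k=2), (n8, k=2). [UNION drops 1 duplicate row(s)]
Iteration 3: edges from {n22,n31,n35,n37,n8} -> (n15, k=3), (n31, k=3), (n35, k=3).
Iteration 4: no outgoing edges from {n15,n31,n35}; recursion stops.
k values: 0, 1, 1, 1, 2, 2, 2, 2, 2, 3, 3, 3; the maximum is 3.

3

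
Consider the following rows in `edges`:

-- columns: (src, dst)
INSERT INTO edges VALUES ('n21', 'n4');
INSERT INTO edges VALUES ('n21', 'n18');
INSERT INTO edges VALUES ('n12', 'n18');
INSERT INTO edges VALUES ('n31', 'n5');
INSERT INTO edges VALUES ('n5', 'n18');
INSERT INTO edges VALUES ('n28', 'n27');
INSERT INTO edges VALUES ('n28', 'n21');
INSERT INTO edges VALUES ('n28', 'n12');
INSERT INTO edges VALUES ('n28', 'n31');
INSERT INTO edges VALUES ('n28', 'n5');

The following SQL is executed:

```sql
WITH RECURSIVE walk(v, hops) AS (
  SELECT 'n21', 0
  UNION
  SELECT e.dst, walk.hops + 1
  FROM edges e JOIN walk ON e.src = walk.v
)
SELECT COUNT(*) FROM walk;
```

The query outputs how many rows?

Base: (n21, hops=0).
Iteration 1: edges from {n21} -> (n18, hops=1), (n4, hops=1).
Iteration 2: no outgoing edges from {n18,n4}; recursion stops.
Total rows emitted: 3.

3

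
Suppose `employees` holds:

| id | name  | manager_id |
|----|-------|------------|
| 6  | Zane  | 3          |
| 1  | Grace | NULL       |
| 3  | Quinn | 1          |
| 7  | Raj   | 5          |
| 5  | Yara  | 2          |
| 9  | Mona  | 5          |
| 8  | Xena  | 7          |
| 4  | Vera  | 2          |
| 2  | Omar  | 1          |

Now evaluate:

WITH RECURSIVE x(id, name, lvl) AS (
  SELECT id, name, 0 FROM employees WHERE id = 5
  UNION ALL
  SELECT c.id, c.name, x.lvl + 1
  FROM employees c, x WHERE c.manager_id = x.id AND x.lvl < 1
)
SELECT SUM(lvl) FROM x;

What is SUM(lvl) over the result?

Base: id=5 (Yara) at lvl 0.
Iteration 1: rows with manager_id in {5} -> Raj (id 7, lvl 1), Mona (id 9, lvl 1).
Iteration 2: lvl < 1 fails for all current rows; recursion stops.
SUM(lvl) = 0 + 1 + 1 = 2.

2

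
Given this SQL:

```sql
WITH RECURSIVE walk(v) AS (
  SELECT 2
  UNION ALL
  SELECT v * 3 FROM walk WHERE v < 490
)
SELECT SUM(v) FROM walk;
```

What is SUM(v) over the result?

2186

Base: v=2.
Iteration 1: 2 < 490 holds -> v = 2 * 3 = 6.
Iteration 2: 6 < 490 holds -> v = 6 * 3 = 18.
Iteration 3: 18 < 490 holds -> v = 18 * 3 = 54.
Iteration 4: 54 < 490 holds -> v = 54 * 3 = 162.
Iteration 5: 162 < 490 holds -> v = 162 * 3 = 486.
Iteration 6: 486 < 490 holds -> v = 486 * 3 = 1458.
Iteration 7: 1458 < 490 fails; recursion stops.
SUM(v) = 2 + 6 + 18 + 54 + 162 + 486 + 1458 = 2186.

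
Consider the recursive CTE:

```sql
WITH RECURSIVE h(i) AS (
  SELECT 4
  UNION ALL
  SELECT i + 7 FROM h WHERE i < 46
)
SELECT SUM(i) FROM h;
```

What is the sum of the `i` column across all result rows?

Base: i=4.
Iteration 1: 4 < 46 holds -> i = 4 + 7 = 11.
Iteration 2: 11 < 46 holds -> i = 11 + 7 = 18.
Iteration 3: 18 < 46 holds -> i = 18 + 7 = 25.
Iteration 4: 25 < 46 holds -> i = 25 + 7 = 32.
Iteration 5: 32 < 46 holds -> i = 32 + 7 = 39.
Iteration 6: 39 < 46 holds -> i = 39 + 7 = 46.
Iteration 7: 46 < 46 fails; recursion stops.
SUM(i) = 4 + 11 + 18 + 25 + 32 + 39 + 46 = 175.

175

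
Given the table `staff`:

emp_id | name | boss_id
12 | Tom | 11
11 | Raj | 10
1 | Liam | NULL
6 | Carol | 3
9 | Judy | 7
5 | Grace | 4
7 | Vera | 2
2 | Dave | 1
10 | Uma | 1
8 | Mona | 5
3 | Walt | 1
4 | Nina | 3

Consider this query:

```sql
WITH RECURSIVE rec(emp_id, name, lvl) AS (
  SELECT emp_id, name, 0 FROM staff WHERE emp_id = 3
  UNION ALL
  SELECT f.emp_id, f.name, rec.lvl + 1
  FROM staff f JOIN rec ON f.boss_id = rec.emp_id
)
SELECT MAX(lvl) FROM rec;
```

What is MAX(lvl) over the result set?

3

Base: emp_id=3 (Walt) at lvl 0.
Iteration 1: rows with boss_id in {3} -> Nina (id 4, lvl 1), Carol (id 6, lvl 1).
Iteration 2: rows with boss_id in {4,6} -> Grace (id 5, lvl 2).
Iteration 3: rows with boss_id in {5} -> Mona (id 8, lvl 3).
Iteration 4: no rows with boss_id in {8}; recursion stops.
lvl values: 0, 1, 1, 2, 3; the maximum is 3.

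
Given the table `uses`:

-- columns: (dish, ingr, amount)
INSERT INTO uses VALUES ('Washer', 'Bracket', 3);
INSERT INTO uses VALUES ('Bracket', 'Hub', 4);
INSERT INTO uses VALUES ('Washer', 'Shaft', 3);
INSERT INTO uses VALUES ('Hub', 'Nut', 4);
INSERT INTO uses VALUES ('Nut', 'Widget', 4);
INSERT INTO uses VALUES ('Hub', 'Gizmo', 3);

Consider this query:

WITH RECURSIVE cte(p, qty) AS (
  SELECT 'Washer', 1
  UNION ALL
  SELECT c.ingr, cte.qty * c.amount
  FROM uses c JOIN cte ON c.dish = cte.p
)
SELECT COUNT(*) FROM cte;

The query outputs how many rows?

7

Base: (Washer, qty=1).
Iteration 1: components of {Washer} -> Bracket = 1*3 = 3, Shaft = 1*3 = 3.
Iteration 2: components of {Bracket,Shaft} -> Hub = 3*4 = 12.
Iteration 3: components of {Hub} -> Gizmo = 12*3 = 36, Nut = 12*4 = 48.
Iteration 4: components of {Gizmo,Nut} -> Widget = 48*4 = 192.
Iteration 5: no further components; recursion stops.
Total rows emitted: 7.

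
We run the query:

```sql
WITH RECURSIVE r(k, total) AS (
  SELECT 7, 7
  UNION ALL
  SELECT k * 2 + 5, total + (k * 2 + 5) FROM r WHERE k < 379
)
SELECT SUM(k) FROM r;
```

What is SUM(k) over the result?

Base: k=7, total=7.
Iteration 1: 7 < 379 holds -> k = 7 * 2 + 5 = 19, total = 7 + 19 = 26.
Iteration 2: 19 < 379 holds -> k = 19 * 2 + 5 = 43, total = 26 + 43 = 69.
Iteration 3: 43 < 379 holds -> k = 43 * 2 + 5 = 91, total = 69 + 91 = 160.
Iteration 4: 91 < 379 holds -> k = 91 * 2 + 5 = 187, total = 160 + 187 = 347.
Iteration 5: 187 < 379 holds -> k = 187 * 2 + 5 = 379, total = 347 + 379 = 726.
Iteration 6: 379 < 379 fails; recursion stops.
SUM(k) = 7 + 19 + 43 + 91 + 187 + 379 = 726.

726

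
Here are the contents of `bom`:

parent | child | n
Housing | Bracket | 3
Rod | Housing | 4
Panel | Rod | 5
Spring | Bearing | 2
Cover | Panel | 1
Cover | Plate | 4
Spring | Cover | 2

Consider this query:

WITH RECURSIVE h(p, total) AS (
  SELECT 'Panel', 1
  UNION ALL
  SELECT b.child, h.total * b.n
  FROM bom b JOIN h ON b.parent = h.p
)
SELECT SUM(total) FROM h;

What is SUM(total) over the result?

Base: (Panel, total=1).
Iteration 1: components of {Panel} -> Rod = 1*5 = 5.
Iteration 2: components of {Rod} -> Housing = 5*4 = 20.
Iteration 3: components of {Housing} -> Bracket = 20*3 = 60.
Iteration 4: no further components; recursion stops.
SUM(total) = 1 + 5 + 20 + 60 = 86.

86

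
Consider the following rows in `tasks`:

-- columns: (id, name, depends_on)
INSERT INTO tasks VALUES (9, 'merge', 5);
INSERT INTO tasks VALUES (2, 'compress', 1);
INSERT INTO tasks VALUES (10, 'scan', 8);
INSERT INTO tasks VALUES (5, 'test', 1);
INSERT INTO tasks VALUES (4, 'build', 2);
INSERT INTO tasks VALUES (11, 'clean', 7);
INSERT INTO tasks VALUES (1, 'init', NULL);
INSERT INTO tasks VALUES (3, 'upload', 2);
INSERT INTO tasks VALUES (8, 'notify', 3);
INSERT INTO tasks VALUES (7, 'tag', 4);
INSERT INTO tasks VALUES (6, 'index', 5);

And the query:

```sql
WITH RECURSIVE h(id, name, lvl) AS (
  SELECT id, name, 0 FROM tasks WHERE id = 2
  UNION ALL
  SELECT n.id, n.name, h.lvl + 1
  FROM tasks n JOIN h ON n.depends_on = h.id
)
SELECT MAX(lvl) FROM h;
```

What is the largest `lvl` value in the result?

3

Base: id=2 (compress) at lvl 0.
Iteration 1: rows with depends_on in {2} -> upload (id 3, lvl 1), build (id 4, lvl 1).
Iteration 2: rows with depends_on in {3,4} -> tag (id 7, lvl 2), notify (id 8, lvl 2).
Iteration 3: rows with depends_on in {7,8} -> scan (id 10, lvl 3), clean (id 11, lvl 3).
Iteration 4: no rows with depends_on in {10,11}; recursion stops.
lvl values: 0, 1, 1, 2, 2, 3, 3; the maximum is 3.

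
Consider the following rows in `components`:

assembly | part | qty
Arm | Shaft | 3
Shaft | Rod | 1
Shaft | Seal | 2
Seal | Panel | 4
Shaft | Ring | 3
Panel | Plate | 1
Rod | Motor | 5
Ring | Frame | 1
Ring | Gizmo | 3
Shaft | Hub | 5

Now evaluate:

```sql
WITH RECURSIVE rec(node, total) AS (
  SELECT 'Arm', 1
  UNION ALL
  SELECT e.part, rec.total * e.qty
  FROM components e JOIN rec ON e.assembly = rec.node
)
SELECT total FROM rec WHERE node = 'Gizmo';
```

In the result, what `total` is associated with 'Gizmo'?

Base: (Arm, total=1).
Iteration 1: components of {Arm} -> Shaft = 1*3 = 3.
Iteration 2: components of {Shaft} -> Hub = 3*5 = 15, Ring = 3*3 = 9, Rod = 3*1 = 3, Seal = 3*2 = 6.
Iteration 3: components of {Hub,Ring,Rod,Seal} -> Frame = 9*1 = 9, Gizmo = 9*3 = 27, Motor = 3*5 = 15, Panel = 6*4 = 24.
Iteration 4: components of {Frame,Gizmo,Motor,Panel} -> Plate = 24*1 = 24.
Iteration 5: no further components; recursion stops.

27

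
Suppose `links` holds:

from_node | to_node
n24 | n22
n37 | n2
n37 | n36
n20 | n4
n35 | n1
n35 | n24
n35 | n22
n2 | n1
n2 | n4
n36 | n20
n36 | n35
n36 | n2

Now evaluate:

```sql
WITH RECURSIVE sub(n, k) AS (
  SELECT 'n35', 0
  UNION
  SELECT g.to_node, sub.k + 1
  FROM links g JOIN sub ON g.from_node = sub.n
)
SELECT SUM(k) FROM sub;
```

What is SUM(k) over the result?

5

Base: (n35, k=0).
Iteration 1: edges from {n35} -> (n1, k=1), (n22, k=1), (n24, k=1).
Iteration 2: edges from {n1,n22,n24} -> (n22, k=2).
Iteration 3: no outgoing edges from {n22}; recursion stops.
SUM(k) = 0 + 1 + 1 + 1 + 2 = 5.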